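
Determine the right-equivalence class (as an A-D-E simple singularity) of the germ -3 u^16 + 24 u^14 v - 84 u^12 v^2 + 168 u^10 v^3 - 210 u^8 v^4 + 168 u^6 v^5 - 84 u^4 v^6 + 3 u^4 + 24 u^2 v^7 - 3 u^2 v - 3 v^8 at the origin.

D_{9}

The Hessian of f at 0 is [[0, 0], [0, 0]] with rank 0, so corank 2. A Groebner basis of the Jacobian ideal J(f) in C{u,v} is {u^2/8 + v^7, u^3, u*v}; counting standard monomials gives mu = 9. Corank 2; j^3 = -3*u^2*v has shape L^2 M (L != M), so D-series; mu = 9 gives D_9.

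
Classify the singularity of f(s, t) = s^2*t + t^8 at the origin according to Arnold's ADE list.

The Hessian of f at 0 has rank 0. Corank 2; j^3 = s^2*t has shape L^2 M (L != M), so D-series; mu = 9 gives D_9.

D_9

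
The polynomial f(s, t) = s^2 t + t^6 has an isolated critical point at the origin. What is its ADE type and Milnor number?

Type D_7, Milnor number mu = 7.

The Hessian of f at 0 is [[0, 0], [0, 0]] with rank 0, so corank 2. A Groebner basis of the Jacobian ideal J(f) in C{s,t} is {s^2/6 + t^5, s^3, s*t}; counting standard monomials gives mu = 7. Corank 2; j^3 = s^2*t has shape L^2 M (L != M), so D-series; mu = 7 gives D_7.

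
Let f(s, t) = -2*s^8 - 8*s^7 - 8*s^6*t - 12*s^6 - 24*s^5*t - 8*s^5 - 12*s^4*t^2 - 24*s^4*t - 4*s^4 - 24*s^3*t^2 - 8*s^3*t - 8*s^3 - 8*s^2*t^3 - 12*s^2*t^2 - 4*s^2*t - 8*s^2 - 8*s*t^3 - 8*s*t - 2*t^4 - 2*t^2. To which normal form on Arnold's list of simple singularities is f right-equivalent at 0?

A_{3}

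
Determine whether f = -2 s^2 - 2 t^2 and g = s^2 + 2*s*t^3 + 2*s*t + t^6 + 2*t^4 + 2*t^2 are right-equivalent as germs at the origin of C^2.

The Hessian of f at 0 has rank 2. Corank 0: nondegenerate Morse point, so A_1. The Hessian of g at 0 has rank 2. Corank 0: nondegenerate Morse point, so A_1. Both have type A_1, hence right-equivalent.

Yes.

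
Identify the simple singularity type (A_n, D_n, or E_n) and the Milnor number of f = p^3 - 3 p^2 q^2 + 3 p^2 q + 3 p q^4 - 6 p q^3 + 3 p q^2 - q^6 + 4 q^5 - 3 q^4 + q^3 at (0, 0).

Type E_{8}, Milnor number mu = 8.

The Hessian of f at 0 has rank 0. Corank 2; j^3 = (p + q)^3 is a perfect cube, so E-series; the 5-jet and mu = 8 give E_8.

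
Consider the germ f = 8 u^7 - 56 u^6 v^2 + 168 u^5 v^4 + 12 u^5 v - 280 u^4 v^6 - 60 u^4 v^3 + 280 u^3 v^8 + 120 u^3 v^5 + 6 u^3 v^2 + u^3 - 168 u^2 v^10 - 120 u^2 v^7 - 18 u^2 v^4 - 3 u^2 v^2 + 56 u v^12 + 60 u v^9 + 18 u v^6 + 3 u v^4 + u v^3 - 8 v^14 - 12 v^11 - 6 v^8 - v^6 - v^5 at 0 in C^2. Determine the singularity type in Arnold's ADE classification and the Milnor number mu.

Type E_7, Milnor number mu = 7.

The Hessian of f at 0 has rank 0. Corank 2; j^3 = u^3 is a perfect cube, so E-series; the 4-jet and mu = 7 give E_7.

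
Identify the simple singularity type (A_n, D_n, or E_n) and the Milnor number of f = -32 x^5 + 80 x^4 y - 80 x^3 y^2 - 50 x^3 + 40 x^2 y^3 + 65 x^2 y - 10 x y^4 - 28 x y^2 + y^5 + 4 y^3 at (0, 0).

The Hessian of f at 0 has rank 0. Corank 2; j^3 = -(2*x - y)*(5*x - 2*y)^2 has shape L^2 M (L != M), so D-series; mu = 6 gives D_6.

Type D_6, Milnor number mu = 6.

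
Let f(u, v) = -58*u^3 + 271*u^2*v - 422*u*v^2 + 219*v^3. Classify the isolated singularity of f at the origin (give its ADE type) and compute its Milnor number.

Type D4, Milnor number mu = 4.

The Hessian of f at 0 is [[0, 0], [0, 0]] with rank 0, so corank 2. A Groebner basis of the Jacobian ideal J(f) in C{u,v} is {v^3, u^2 - 37*v^2/13, u*v - 22*v^2/13}; counting standard monomials gives mu = 4. Corank 2; j^3 = -(2*u - 3*v)*(29*u^2 - 92*u*v + 73*v^2) splits into three distinct lines over C (the quadratic factor has nonzero discriminant), so D_4.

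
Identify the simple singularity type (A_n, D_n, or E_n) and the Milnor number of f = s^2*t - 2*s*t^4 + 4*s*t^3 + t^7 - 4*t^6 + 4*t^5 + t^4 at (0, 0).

The Hessian of f at 0 has rank 0. Corank 2; j^3 = s^2*t has shape L^2 M (L != M), so D-series; mu = 5 gives D_5.

Type D_5, Milnor number mu = 5.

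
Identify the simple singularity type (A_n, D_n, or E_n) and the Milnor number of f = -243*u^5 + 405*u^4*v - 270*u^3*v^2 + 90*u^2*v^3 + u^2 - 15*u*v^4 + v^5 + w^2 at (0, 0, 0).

Type A4, Milnor number mu = 4.

The Hessian of f at 0 is [[2, 0, 0], [0, 0, 0], [0, 0, 2]] with rank 2, so corank 1. A Groebner basis of the Jacobian ideal J(f) in C{u,v,w} is {v^4, u, w}; counting standard monomials gives mu = 4. Corank 1: A-series; mu = 4 gives A_4.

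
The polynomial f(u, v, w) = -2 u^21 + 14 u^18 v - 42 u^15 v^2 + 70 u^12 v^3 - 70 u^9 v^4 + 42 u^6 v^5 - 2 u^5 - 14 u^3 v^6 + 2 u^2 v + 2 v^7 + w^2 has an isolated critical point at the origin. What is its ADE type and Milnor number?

The Hessian of f at 0 has rank 1. Corank 2; j^3 = 2*u^2*v has shape L^2 M (L != M), so D-series; mu = 8 gives D_8.

Type D_{8}, Milnor number mu = 8.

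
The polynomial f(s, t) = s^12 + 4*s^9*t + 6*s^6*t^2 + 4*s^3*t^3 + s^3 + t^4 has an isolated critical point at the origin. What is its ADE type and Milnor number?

The Hessian of f at 0 has rank 0. Corank 2; j^3 = s^3 is a perfect cube, so E-series; the 4-jet and mu = 6 give E_6.

Type E6, Milnor number mu = 6.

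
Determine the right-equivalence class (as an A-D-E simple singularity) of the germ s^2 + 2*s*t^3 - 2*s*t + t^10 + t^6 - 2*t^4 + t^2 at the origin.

A_9

The Hessian of f at 0 has rank 1. Corank 1: A-series; mu = 9 gives A_9.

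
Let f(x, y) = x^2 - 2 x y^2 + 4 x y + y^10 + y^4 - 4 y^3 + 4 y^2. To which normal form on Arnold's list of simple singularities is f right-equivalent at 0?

A_{9}

The Hessian of f at 0 has rank 1. Corank 1: A-series; mu = 9 gives A_9.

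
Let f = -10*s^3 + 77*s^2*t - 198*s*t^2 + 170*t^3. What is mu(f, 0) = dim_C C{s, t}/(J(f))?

4

The Hessian of f at 0 has rank 0. Corank 2; j^3 = -(2*s - 5*t)*(5*s^2 - 26*s*t + 34*t^2) splits into three distinct lines over C (the quadratic factor has nonzero discriminant), so D_4.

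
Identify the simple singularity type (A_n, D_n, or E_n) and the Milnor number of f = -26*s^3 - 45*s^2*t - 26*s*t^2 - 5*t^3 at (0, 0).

The Hessian of f at 0 has rank 0. Corank 2; j^3 = -(2*s + t)*(13*s^2 + 16*s*t + 5*t^2) splits into three distinct lines over C (the quadratic factor has nonzero discriminant), so D_4.

Type D_{4}, Milnor number mu = 4.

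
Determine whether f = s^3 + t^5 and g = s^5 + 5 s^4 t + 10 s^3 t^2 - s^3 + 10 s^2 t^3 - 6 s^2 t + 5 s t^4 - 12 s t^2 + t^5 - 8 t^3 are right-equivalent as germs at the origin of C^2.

Yes.

The Hessian of f at 0 has rank 0. Corank 2; j^3 = s^3 is a perfect cube, so E-series; the 5-jet and mu = 8 give E_8. The Hessian of g at 0 has rank 0. Corank 2; j^3 = -(s + 2*t)^3 is a perfect cube, so E-series; the 5-jet and mu = 8 give E_8. Both have type E_8, hence right-equivalent.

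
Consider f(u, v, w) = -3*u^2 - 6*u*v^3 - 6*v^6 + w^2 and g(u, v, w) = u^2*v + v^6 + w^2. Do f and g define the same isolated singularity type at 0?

The Hessian of f at 0 has rank 2. Corank 1: A-series; mu = 5 gives A_5. The Hessian of g at 0 has rank 1. Corank 2; j^3 = u^2*v has shape L^2 M (L != M), so D-series; mu = 7 gives D_7. f is A_5 but g is D_7, hence not right-equivalent.

No.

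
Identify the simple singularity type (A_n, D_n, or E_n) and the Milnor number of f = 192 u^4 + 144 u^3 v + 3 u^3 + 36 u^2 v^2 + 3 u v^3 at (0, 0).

Type E7, Milnor number mu = 7.

The Hessian of f at 0 is [[0, 0], [0, 0]] with rank 0, so corank 2. A Groebner basis of the Jacobian ideal J(f) in C{u,v} is {3*u^2/16 + v^4 + v^3/16, u^3, u^2*v - u^2/16 - v^3/48, u^2/2 + u*v^2 + v^3/6}; counting standard monomials gives mu = 7. Corank 2; j^3 = 3*u^3 is a perfect cube, so E-series; the 4-jet and mu = 7 give E_7.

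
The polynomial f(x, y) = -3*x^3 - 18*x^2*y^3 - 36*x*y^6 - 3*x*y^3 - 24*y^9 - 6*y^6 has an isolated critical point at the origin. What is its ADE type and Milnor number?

The Hessian of f at 0 is [[0, 0], [0, 0]] with rank 0, so corank 2. A Groebner basis of the Jacobian ideal J(f) in C{x,y} is {x^3, x*y^2, 3*x^2 + y^3}; counting standard monomials gives mu = 7. Corank 2; j^3 = -3*x^3 is a perfect cube, so E-series; the 4-jet and mu = 7 give E_7.

Type E7, Milnor number mu = 7.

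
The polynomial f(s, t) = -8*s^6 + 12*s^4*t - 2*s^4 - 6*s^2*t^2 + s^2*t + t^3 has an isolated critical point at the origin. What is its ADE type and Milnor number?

Type D4, Milnor number mu = 4.

The Hessian of f at 0 has rank 0. Corank 2; j^3 = t*(s^2 + t^2) splits into three distinct lines over C (the quadratic factor has nonzero discriminant), so D_4.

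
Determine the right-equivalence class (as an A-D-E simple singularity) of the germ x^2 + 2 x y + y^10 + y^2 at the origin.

The Hessian of f at 0 has rank 1. Corank 1: A-series; mu = 9 gives A_9.

A9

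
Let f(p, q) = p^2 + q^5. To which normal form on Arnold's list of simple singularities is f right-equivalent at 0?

The Hessian of f at 0 is [[2, 0], [0, 0]] with rank 1, so corank 1. A Groebner basis of the Jacobian ideal J(f) in C{p,q} is {q^4, p}; counting standard monomials gives mu = 4. Corank 1: A-series; mu = 4 gives A_4.

A_{4}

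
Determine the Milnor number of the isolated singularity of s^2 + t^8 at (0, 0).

7

The Hessian of f at 0 has rank 1. Corank 1: A-series; mu = 7 gives A_7.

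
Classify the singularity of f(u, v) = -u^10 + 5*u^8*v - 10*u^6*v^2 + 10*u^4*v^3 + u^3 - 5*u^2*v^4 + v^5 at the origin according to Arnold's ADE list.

The Hessian of f at 0 has rank 0. Corank 2; j^3 = u^3 is a perfect cube, so E-series; the 5-jet and mu = 8 give E_8.

E8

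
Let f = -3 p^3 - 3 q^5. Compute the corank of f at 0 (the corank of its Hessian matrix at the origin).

Hessian at 0 has rank 0.

2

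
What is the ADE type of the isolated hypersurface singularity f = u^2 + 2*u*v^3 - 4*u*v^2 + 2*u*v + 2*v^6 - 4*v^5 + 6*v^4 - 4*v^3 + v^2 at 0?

The Hessian of f at 0 has rank 1. Corank 1: A-series; mu = 5 gives A_5.

A_5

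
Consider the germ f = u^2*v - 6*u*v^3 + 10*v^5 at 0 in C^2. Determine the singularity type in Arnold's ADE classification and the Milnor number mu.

Type D6, Milnor number mu = 6.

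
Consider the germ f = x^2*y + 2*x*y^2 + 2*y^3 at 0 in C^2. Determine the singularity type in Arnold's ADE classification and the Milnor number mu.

Type D_4, Milnor number mu = 4.

The Hessian of f at 0 has rank 0. Corank 2; j^3 = y*(x^2 + 2*x*y + 2*y^2) splits into three distinct lines over C (the quadratic factor has nonzero discriminant), so D_4.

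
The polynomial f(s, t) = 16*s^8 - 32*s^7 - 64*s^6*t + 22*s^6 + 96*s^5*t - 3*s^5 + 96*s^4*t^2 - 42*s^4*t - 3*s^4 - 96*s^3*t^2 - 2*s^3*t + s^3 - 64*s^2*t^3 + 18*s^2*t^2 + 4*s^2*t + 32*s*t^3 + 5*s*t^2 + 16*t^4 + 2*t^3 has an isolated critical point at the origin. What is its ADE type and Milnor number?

Type D5, Milnor number mu = 5.

The Hessian of f at 0 has rank 0. Corank 2; j^3 = (s + t)^2*(s + 2*t) has shape L^2 M (L != M), so D-series; mu = 5 gives D_5.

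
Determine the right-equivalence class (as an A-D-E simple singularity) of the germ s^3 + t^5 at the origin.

E_8

The Hessian of f at 0 has rank 0. Corank 2; j^3 = s^3 is a perfect cube, so E-series; the 5-jet and mu = 8 give E_8.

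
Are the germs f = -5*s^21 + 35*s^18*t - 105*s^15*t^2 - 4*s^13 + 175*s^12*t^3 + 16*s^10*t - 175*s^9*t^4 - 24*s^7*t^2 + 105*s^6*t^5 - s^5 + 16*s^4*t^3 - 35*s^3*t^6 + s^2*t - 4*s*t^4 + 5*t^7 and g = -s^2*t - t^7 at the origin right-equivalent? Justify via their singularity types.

The Hessian of f at 0 has rank 0. Corank 2; j^3 = s^2*t has shape L^2 M (L != M), so D-series; mu = 8 gives D_8. The Hessian of g at 0 has rank 0. Corank 2; j^3 = -s^2*t has shape L^2 M (L != M), so D-series; mu = 8 gives D_8. Both have type D_8, hence right-equivalent.

Yes.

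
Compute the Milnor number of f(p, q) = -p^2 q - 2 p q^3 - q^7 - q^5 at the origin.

8

The Hessian of f at 0 is [[0, 0], [0, 0]] with rank 0, so corank 2. A Groebner basis of the Jacobian ideal J(f) in C{p,q} is {p^2*q^2 + p^2/7 + p*q^2/7, p^3 - p^2/7 - p*q^2/7, p*q + q^3}; counting standard monomials gives mu = 8. Corank 2; j^3 = -p^2*q has shape L^2 M (L != M), so D-series; mu = 8 gives D_8.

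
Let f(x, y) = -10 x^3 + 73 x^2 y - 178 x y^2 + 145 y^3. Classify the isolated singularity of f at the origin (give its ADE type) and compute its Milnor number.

Type D4, Milnor number mu = 4.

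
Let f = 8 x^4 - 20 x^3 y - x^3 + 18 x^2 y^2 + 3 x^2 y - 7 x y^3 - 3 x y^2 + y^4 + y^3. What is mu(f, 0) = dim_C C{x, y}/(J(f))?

7

The Hessian of f at 0 has rank 0. Corank 2; j^3 = -(x - y)^3 is a perfect cube, so E-series; the 4-jet and mu = 7 give E_7.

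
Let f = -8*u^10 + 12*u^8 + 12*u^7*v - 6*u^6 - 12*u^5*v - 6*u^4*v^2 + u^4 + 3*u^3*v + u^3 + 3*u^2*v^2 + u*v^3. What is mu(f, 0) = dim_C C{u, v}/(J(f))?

7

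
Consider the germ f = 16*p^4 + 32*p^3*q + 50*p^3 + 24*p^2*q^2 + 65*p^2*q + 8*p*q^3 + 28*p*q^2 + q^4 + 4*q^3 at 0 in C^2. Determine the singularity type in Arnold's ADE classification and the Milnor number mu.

Type D5, Milnor number mu = 5.

The Hessian of f at 0 is [[0, 0], [0, 0]] with rank 0, so corank 2. A Groebner basis of the Jacobian ideal J(f) in C{p,q} is {p*q^2 + 125*p*q/4 + 25*q^2/2, -625*p*q/8 + q^3 - 125*q^2/4, p^2 + 9*p*q/10 + q^2/5}; counting standard monomials gives mu = 5. Corank 2; j^3 = (2*p + q)*(5*p + 2*q)^2 has shape L^2 M (L != M), so D-series; mu = 5 gives D_5.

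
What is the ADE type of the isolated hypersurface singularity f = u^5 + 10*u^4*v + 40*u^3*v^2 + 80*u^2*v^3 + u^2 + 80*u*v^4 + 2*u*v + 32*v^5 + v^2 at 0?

The Hessian of f at 0 has rank 1. Corank 1: A-series; mu = 4 gives A_4.

A_{4}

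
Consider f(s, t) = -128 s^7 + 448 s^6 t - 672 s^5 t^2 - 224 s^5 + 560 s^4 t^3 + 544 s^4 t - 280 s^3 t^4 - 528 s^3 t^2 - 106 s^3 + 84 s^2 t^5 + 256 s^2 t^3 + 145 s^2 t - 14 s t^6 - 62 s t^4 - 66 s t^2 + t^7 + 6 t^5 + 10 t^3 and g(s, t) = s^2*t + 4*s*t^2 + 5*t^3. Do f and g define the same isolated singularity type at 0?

Yes.

The Hessian of f at 0 has rank 0. Corank 2; j^3 = -(2*s - t)*(53*s^2 - 46*s*t + 10*t^2) splits into three distinct lines over C (the quadratic factor has nonzero discriminant), so D_4. The Hessian of g at 0 has rank 0. Corank 2; j^3 = t*(s^2 + 4*s*t + 5*t^2) splits into three distinct lines over C (the quadratic factor has nonzero discriminant), so D_4. Both have type D_4, hence right-equivalent.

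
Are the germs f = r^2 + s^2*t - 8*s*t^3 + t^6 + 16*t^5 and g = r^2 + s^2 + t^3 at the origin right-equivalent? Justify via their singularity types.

The Hessian of f at 0 has rank 1. Corank 2; j^3 = s^2*t has shape L^2 M (L != M), so D-series; mu = 7 gives D_7. The Hessian of g at 0 has rank 2. Corank 1: A-series; mu = 2 gives A_2. f is D_7 but g is A_2, hence not right-equivalent.

No.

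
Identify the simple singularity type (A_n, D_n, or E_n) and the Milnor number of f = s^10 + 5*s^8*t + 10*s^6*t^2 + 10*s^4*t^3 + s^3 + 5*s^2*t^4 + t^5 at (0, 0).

The Hessian of f at 0 is [[0, 0], [0, 0]] with rank 0, so corank 2. A Groebner basis of the Jacobian ideal J(f) in C{s,t} is {t^4, s^2}; counting standard monomials gives mu = 8. Corank 2; j^3 = s^3 is a perfect cube, so E-series; the 5-jet and mu = 8 give E_8.

Type E_8, Milnor number mu = 8.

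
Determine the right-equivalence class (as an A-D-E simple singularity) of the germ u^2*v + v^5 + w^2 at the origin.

D_6

The Hessian of f at 0 has rank 1. Corank 2; j^3 = u^2*v has shape L^2 M (L != M), so D-series; mu = 6 gives D_6.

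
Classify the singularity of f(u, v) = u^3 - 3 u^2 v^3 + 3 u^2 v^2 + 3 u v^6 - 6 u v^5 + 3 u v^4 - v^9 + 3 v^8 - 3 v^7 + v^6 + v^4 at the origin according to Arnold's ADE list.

E_{6}

The Hessian of f at 0 has rank 0. Corank 2; j^3 = u^3 is a perfect cube, so E-series; the 4-jet and mu = 6 give E_6.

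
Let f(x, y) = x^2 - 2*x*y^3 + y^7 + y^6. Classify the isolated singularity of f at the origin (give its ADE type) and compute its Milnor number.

The Hessian of f at 0 has rank 1. Corank 1: A-series; mu = 6 gives A_6.

Type A6, Milnor number mu = 6.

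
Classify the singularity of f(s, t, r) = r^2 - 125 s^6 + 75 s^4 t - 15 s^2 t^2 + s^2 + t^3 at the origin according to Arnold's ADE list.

A2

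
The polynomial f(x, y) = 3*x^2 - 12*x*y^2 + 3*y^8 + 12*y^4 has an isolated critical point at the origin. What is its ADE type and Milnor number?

The Hessian of f at 0 is [[6, 0], [0, 0]] with rank 1, so corank 1. A Groebner basis of the Jacobian ideal J(f) in C{x,y} is {x^4, x^3*y, -x/2 + y^2}; counting standard monomials gives mu = 7. Corank 1: A-series; mu = 7 gives A_7.

Type A_7, Milnor number mu = 7.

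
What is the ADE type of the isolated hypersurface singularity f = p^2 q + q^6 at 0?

D_{7}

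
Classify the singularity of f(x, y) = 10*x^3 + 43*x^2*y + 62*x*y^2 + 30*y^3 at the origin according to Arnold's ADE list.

D_4

The Hessian of f at 0 has rank 0. Corank 2; j^3 = (2*x + 3*y)*(5*x^2 + 14*x*y + 10*y^2) splits into three distinct lines over C (the quadratic factor has nonzero discriminant), so D_4.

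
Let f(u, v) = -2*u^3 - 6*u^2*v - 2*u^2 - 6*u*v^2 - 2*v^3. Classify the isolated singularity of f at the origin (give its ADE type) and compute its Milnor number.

Type A2, Milnor number mu = 2.

The Hessian of f at 0 has rank 1. Corank 1: A-series; mu = 2 gives A_2.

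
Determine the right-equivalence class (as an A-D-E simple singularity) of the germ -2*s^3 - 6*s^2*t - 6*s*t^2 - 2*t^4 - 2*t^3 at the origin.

The Hessian of f at 0 has rank 0. Corank 2; j^3 = -2*(s + t)^3 is a perfect cube, so E-series; the 4-jet and mu = 6 give E_6.

E_6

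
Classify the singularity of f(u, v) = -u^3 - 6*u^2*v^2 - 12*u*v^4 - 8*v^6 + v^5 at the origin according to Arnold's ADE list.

The Hessian of f at 0 has rank 0. Corank 2; j^3 = -u^3 is a perfect cube, so E-series; the 5-jet and mu = 8 give E_8.

E_{8}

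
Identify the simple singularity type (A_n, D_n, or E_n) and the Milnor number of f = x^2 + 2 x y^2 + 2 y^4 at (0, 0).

Type A_3, Milnor number mu = 3.

The Hessian of f at 0 has rank 1. Corank 1: A-series; mu = 3 gives A_3.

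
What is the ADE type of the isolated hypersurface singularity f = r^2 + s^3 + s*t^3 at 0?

The Hessian of f at 0 has rank 1. Corank 2; j^3 = s^3 is a perfect cube, so E-series; the 4-jet and mu = 7 give E_7.

E7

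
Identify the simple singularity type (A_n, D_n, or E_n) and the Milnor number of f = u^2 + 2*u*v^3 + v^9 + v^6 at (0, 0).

Type A_{8}, Milnor number mu = 8.

The Hessian of f at 0 is [[2, 0], [0, 0]] with rank 1, so corank 1. A Groebner basis of the Jacobian ideal J(f) in C{u,v} is {u^2*v^2, u^3, u + v^3}; counting standard monomials gives mu = 8. Corank 1: A-series; mu = 8 gives A_8.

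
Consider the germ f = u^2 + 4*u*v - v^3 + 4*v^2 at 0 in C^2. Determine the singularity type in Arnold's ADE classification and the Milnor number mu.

The Hessian of f at 0 has rank 1. Corank 1: A-series; mu = 2 gives A_2.

Type A_{2}, Milnor number mu = 2.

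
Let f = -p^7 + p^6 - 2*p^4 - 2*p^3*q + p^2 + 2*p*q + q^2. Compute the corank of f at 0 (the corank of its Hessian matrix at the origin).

1

The Hessian at 0 is [[2, 2], [2, 2]] of rank 1; hence corank 1.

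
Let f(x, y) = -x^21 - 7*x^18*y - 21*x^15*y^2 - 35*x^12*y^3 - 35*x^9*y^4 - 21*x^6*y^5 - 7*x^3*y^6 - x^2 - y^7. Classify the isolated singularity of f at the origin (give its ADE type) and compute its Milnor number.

Type A_{6}, Milnor number mu = 6.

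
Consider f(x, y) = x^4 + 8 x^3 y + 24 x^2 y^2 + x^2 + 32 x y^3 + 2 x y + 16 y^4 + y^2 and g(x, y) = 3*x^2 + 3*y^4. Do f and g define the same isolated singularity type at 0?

Yes.

The Hessian of f at 0 has rank 1. Corank 1: A-series; mu = 3 gives A_3. The Hessian of g at 0 has rank 1. Corank 1: A-series; mu = 3 gives A_3. Both have type A_3, hence right-equivalent.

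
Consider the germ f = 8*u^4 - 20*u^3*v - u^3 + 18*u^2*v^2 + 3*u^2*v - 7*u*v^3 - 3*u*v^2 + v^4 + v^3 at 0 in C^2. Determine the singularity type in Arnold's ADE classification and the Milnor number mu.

The Hessian of f at 0 has rank 0. Corank 2; j^3 = -(u - v)^3 is a perfect cube, so E-series; the 4-jet and mu = 7 give E_7.

Type E_{7}, Milnor number mu = 7.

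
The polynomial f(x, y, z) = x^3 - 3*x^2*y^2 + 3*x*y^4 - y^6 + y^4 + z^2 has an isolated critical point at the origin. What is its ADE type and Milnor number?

The Hessian of f at 0 has rank 1. Corank 2; j^3 = x^3 is a perfect cube, so E-series; the 4-jet and mu = 6 give E_6.

Type E_6, Milnor number mu = 6.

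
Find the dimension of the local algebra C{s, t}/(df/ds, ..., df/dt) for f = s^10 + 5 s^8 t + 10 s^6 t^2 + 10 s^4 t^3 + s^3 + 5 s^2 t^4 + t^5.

8

The Hessian of f at 0 is [[0, 0], [0, 0]] with rank 0, so corank 2. A Groebner basis of the Jacobian ideal J(f) in C{s,t} is {t^4, s^2}; counting standard monomials gives mu = 8. Corank 2; j^3 = s^3 is a perfect cube, so E-series; the 5-jet and mu = 8 give E_8.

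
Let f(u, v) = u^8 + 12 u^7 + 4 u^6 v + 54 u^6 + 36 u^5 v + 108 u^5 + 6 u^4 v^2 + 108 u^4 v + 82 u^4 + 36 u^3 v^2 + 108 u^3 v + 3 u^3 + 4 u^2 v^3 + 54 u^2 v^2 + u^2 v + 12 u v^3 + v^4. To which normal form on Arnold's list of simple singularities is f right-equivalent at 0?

D5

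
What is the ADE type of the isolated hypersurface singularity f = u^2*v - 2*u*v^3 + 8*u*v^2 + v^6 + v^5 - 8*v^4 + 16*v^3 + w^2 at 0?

D7

The Hessian of f at 0 is [[0, 0, 0], [0, 0, 0], [0, 0, 2]] with rank 1, so corank 2. A Groebner basis of the Jacobian ideal J(f) in C{u,v,w} is {u^3 - 2*u^2 - 46*u*v^2 - 136*u*v - 512*v^2, u^2*v + u^2/6 + 47*u*v^2/6 + 50*u*v/3 + 64*v^2, -u*v + v^3 - 4*v^2, w}; counting standard monomials gives mu = 7. Corank 2; j^3 = v*(u + 4*v)^2 has shape L^2 M (L != M), so D-series; mu = 7 gives D_7.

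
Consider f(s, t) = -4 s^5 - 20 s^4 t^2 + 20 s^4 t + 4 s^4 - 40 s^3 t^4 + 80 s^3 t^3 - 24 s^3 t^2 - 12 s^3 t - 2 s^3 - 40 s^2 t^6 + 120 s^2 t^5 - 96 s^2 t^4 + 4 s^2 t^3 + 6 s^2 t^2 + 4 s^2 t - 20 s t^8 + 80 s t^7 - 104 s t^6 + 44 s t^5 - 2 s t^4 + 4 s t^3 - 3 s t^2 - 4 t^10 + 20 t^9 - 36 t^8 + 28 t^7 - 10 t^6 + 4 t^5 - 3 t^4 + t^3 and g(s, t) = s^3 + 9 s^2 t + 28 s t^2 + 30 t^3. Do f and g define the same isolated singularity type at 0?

The Hessian of f at 0 has rank 0. Corank 2; j^3 = -(s - t)*(2*s^2 - 2*s*t + t^2) splits into three distinct lines over C (the quadratic factor has nonzero discriminant), so D_4. The Hessian of g at 0 has rank 0. Corank 2; j^3 = (s + 3*t)*(s^2 + 6*s*t + 10*t^2) splits into three distinct lines over C (the quadratic factor has nonzero discriminant), so D_4. Both have type D_4, hence right-equivalent.

Yes.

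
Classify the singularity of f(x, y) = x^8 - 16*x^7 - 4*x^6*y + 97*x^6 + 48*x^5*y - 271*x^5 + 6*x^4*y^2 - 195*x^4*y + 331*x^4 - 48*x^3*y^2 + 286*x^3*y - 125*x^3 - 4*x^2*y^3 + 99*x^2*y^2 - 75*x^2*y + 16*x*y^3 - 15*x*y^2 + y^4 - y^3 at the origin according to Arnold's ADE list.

The Hessian of f at 0 has rank 0. Corank 2; j^3 = -(5*x + y)^3 is a perfect cube, so E-series; the 4-jet and mu = 6 give E_6.

E6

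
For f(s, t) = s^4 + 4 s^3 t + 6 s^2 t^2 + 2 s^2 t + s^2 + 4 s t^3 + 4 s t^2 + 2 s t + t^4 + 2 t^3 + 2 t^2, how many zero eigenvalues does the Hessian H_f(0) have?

The Hessian at 0 is [[2, 2], [2, 4]] of rank 2; hence corank 0.

0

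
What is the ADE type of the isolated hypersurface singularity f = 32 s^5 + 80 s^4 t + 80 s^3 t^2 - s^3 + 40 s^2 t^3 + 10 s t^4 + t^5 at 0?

The Hessian of f at 0 has rank 0. Corank 2; j^3 = -s^3 is a perfect cube, so E-series; the 5-jet and mu = 8 give E_8.

E_8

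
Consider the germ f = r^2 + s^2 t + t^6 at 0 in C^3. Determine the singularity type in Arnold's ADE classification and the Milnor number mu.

The Hessian of f at 0 is [[0, 0, 0], [0, 0, 0], [0, 0, 2]] with rank 1, so corank 2. A Groebner basis of the Jacobian ideal J(f) in C{s,t,r} is {s^2/6 + t^5, s^3, s*t, r}; counting standard monomials gives mu = 7. Corank 2; j^3 = s^2*t has shape L^2 M (L != M), so D-series; mu = 7 gives D_7.

Type D7, Milnor number mu = 7.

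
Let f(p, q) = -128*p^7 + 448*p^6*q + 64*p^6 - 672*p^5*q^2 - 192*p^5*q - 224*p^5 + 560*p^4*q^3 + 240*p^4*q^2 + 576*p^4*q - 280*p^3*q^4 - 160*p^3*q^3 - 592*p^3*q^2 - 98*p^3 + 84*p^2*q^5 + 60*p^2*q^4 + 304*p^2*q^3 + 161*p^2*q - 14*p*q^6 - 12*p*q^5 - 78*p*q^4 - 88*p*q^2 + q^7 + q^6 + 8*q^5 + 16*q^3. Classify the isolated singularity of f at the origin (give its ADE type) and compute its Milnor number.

Type D7, Milnor number mu = 7.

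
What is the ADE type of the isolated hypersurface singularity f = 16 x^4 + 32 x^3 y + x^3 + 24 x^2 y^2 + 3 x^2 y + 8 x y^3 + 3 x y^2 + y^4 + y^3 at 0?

The Hessian of f at 0 has rank 0. Corank 2; j^3 = (x + y)^3 is a perfect cube, so E-series; the 4-jet and mu = 6 give E_6.

E6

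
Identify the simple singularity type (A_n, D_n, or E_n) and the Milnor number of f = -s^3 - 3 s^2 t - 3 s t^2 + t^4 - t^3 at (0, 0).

Type E6, Milnor number mu = 6.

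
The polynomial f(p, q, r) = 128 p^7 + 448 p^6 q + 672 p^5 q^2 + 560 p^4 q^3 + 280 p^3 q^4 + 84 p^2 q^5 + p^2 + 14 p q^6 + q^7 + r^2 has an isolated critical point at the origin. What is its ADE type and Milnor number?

Type A_6, Milnor number mu = 6.

The Hessian of f at 0 has rank 2. Corank 1: A-series; mu = 6 gives A_6.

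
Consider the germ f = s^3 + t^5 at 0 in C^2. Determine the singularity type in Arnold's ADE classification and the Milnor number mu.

The Hessian of f at 0 has rank 0. Corank 2; j^3 = s^3 is a perfect cube, so E-series; the 5-jet and mu = 8 give E_8.

Type E8, Milnor number mu = 8.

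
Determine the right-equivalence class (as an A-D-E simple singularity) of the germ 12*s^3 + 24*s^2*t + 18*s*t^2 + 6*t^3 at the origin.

D_4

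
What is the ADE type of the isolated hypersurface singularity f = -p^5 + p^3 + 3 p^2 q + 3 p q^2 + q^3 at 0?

The Hessian of f at 0 has rank 0. Corank 2; j^3 = (p + q)^3 is a perfect cube, so E-series; the 5-jet and mu = 8 give E_8.

E_8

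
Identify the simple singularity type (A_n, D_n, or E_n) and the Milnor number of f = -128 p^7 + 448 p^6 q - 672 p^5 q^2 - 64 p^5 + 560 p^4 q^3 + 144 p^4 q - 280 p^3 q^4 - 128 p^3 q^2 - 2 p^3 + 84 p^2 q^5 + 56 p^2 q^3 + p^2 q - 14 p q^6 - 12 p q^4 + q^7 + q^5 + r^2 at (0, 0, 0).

The Hessian of f at 0 has rank 1. Corank 2; j^3 = -p^2*(2*p - q) has shape L^2 M (L != M), so D-series; mu = 6 gives D_6.

Type D_6, Milnor number mu = 6.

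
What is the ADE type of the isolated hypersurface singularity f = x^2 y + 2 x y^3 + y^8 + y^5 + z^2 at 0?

The Hessian of f at 0 has rank 1. Corank 2; j^3 = x^2*y has shape L^2 M (L != M), so D-series; mu = 9 gives D_9.

D_9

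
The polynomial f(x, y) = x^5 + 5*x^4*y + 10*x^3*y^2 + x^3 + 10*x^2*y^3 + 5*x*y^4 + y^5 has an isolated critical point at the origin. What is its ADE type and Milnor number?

The Hessian of f at 0 is [[0, 0], [0, 0]] with rank 0, so corank 2. A Groebner basis of the Jacobian ideal J(f) in C{x,y} is {y^5, x*y^3 + y^4/4, x^2}; counting standard monomials gives mu = 8. Corank 2; j^3 = x^3 is a perfect cube, so E-series; the 5-jet and mu = 8 give E_8.

Type E8, Milnor number mu = 8.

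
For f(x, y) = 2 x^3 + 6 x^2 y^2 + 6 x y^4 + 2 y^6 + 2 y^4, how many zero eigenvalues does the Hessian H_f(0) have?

2

Hessian at 0 has rank 0.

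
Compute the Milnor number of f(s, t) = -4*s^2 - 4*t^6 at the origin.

5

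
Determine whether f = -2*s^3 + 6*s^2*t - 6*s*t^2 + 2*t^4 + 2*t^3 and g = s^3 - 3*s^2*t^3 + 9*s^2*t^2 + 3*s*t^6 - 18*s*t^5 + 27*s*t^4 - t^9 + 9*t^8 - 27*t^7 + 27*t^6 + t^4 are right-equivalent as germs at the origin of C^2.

Yes.

The Hessian of f at 0 is [[0, 0], [0, 0]] with rank 0, so corank 2. A Groebner basis of the Jacobian ideal J(f) in C{s,t} is {t^3, s^2 - 2*s*t + t^2}; counting standard monomials gives mu = 6. Corank 2; j^3 = -2*(s - t)^3 is a perfect cube, so E-series; the 4-jet and mu = 6 give E_6. The Hessian of g at 0 is [[0, 0], [0, 0]] with rank 0, so corank 2. A Groebner basis of the Jacobian ideal J(g) in C{s,t} is {s^3, s^2*t, s^2/6 + s*t^2, t^3}; counting standard monomials gives mu = 6. Corank 2; j^3 = s^3 is a perfect cube, so E-series; the 4-jet and mu = 6 give E_6. Both have type E_6, hence right-equivalent.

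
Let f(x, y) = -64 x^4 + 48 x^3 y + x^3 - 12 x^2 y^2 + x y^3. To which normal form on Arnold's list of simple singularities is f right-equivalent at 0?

E_7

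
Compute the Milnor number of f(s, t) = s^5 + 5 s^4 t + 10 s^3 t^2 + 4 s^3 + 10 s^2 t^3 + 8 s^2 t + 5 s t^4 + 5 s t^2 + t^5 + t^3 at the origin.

6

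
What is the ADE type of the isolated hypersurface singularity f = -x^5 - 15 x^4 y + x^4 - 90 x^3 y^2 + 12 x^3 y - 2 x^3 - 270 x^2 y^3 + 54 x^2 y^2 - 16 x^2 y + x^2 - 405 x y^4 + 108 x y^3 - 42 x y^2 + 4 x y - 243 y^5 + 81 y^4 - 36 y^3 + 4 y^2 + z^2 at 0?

A_4

The Hessian of f at 0 is [[2, 4, 0], [4, 8, 0], [0, 0, 2]] with rank 2, so corank 1. A Groebner basis of the Jacobian ideal J(f) in C{x,y,z} is {-x/2 + y^3 + y^2/2 - y, x^2 + 2*x - 6*y^2 + 4*y, x*y - x/2 + 5*y^2/2 - y, z}; counting standard monomials gives mu = 4. Corank 1: A-series; mu = 4 gives A_4.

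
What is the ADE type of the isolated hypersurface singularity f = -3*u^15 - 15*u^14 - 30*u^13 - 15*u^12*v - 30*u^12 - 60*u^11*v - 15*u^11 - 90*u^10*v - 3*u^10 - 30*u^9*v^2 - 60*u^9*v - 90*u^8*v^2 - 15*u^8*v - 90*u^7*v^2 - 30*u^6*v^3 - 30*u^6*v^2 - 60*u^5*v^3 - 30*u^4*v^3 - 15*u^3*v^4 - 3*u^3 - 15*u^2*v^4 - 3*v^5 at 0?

E8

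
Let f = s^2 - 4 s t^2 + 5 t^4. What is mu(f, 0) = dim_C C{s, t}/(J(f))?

The Hessian of f at 0 has rank 1. Corank 1: A-series; mu = 3 gives A_3.

3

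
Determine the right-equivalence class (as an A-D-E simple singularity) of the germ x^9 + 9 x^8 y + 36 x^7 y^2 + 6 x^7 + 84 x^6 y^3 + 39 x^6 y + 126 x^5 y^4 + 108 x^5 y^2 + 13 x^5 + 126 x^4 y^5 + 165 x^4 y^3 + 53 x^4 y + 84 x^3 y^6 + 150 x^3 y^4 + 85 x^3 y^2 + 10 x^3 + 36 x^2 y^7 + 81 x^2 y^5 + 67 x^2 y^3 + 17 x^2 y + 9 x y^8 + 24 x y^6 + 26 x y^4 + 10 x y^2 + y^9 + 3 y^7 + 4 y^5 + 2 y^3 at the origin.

D_{4}

The Hessian of f at 0 has rank 0. Corank 2; j^3 = (2*x + y)*(5*x^2 + 6*x*y + 2*y^2) splits into three distinct lines over C (the quadratic factor has nonzero discriminant), so D_4.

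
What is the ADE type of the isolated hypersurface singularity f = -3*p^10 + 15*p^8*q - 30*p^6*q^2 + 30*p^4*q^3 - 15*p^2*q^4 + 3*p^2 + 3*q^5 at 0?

A_4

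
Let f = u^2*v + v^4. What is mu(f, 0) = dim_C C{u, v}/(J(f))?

5

The Hessian of f at 0 is [[0, 0], [0, 0]] with rank 0, so corank 2. A Groebner basis of the Jacobian ideal J(f) in C{u,v} is {u^3, u^2/4 + v^3, u*v}; counting standard monomials gives mu = 5. Corank 2; j^3 = u^2*v has shape L^2 M (L != M), so D-series; mu = 5 gives D_5.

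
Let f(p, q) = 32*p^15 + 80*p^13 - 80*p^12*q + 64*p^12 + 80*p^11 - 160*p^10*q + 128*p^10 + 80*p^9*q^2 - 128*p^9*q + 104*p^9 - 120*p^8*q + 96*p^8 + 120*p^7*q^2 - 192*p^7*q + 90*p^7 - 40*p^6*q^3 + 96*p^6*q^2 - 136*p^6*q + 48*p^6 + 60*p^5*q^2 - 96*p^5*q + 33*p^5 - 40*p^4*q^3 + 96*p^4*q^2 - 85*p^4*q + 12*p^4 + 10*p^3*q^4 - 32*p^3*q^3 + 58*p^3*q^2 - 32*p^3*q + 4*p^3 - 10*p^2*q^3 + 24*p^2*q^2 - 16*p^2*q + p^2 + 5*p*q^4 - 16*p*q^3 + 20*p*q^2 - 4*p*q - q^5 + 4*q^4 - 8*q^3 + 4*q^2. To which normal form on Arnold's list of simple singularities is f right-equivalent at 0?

A4

The Hessian of f at 0 has rank 1. Corank 1: A-series; mu = 4 gives A_4.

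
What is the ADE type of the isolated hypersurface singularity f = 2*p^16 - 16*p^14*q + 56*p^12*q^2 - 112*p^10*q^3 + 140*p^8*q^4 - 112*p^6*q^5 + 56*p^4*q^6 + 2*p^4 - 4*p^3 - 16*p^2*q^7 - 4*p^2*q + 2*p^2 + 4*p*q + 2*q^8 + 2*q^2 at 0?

A7

The Hessian of f at 0 has rank 1. Corank 1: A-series; mu = 7 gives A_7.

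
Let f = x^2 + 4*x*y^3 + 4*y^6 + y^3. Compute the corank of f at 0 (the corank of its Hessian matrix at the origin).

Hessian at 0 has rank 1.

1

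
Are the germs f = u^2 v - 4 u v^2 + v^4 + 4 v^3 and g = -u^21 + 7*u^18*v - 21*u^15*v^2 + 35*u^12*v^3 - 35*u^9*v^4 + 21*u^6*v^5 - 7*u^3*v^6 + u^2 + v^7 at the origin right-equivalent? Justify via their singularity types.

No.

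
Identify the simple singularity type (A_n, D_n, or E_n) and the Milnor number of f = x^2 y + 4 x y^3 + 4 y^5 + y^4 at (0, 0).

The Hessian of f at 0 is [[0, 0], [0, 0]] with rank 0, so corank 2. A Groebner basis of the Jacobian ideal J(f) in C{x,y} is {x*y^2, x*y/2 + y^3, x^2 - 2*x*y}; counting standard monomials gives mu = 5. Corank 2; j^3 = x^2*y has shape L^2 M (L != M), so D-series; mu = 5 gives D_5.

Type D_5, Milnor number mu = 5.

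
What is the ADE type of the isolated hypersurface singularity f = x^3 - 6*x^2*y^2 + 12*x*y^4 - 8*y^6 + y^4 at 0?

E_6

The Hessian of f at 0 has rank 0. Corank 2; j^3 = x^3 is a perfect cube, so E-series; the 4-jet and mu = 6 give E_6.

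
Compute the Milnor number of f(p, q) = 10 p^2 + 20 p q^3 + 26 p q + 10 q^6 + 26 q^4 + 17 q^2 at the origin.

The Hessian of f at 0 is [[20, 26], [26, 34]] with rank 2, so corank 0. A Groebner basis of the Jacobian ideal J(f) in C{p,q} is {p, q}; counting standard monomials gives mu = 1. Corank 0: nondegenerate Morse point, so A_1.

1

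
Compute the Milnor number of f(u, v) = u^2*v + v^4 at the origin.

5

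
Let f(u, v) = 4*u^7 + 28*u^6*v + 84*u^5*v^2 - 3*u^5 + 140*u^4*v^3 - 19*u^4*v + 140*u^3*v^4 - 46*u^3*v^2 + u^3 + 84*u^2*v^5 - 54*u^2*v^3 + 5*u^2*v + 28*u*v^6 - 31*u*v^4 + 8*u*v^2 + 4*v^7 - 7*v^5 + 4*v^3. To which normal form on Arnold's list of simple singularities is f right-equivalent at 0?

D6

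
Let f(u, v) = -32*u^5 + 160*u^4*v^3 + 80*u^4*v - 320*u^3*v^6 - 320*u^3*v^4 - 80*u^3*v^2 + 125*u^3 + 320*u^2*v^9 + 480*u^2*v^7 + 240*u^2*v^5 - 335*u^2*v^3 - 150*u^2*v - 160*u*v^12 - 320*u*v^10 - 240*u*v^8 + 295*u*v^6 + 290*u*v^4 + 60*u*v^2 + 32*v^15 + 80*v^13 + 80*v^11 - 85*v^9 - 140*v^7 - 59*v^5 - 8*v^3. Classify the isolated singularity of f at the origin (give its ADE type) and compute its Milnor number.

The Hessian of f at 0 is [[0, 0], [0, 0]] with rank 0, so corank 2. A Groebner basis of the Jacobian ideal J(f) in C{u,v} is {-17*u^2/2 + u*v^3 + 34*u*v/5 - 34*v^2/25, -20*u^2 + 16*u*v + v^4 - 16*v^2/5, u^3 - 12*u*v^2/25 + 16*v^3/125, u^2*v - 4*u*v^2/5 + 4*v^3/25}; counting standard monomials gives mu = 8. Corank 2; j^3 = (5*u - 2*v)^3 is a perfect cube, so E-series; the 5-jet and mu = 8 give E_8.

Type E8, Milnor number mu = 8.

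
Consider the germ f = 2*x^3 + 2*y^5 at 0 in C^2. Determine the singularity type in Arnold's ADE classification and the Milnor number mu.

Type E_8, Milnor number mu = 8.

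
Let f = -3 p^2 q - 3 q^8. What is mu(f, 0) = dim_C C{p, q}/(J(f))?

The Hessian of f at 0 has rank 0. Corank 2; j^3 = -3*p^2*q has shape L^2 M (L != M), so D-series; mu = 9 gives D_9.

9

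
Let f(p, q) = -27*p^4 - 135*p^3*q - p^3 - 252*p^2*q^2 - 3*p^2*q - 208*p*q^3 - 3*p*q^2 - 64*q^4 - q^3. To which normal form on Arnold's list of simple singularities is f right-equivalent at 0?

E_7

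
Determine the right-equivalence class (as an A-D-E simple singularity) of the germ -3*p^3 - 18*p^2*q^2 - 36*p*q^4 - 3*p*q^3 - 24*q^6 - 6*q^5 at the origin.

E7

The Hessian of f at 0 is [[0, 0], [0, 0]] with rank 0, so corank 2. A Groebner basis of the Jacobian ideal J(f) in C{p,q} is {-p^2/4 + q^4 - q^3/12, p^3, p^2*q + p^2/12 + q^3/36, p^2/2 + p*q^2 + q^3/6}; counting standard monomials gives mu = 7. Corank 2; j^3 = -3*p^3 is a perfect cube, so E-series; the 4-jet and mu = 7 give E_7.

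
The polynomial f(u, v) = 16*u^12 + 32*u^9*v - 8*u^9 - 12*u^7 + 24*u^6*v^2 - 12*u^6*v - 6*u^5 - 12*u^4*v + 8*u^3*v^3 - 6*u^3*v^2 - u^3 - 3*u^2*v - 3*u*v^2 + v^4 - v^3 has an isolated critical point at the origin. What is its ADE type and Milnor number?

Type E_6, Milnor number mu = 6.

The Hessian of f at 0 has rank 0. Corank 2; j^3 = -(u + v)^3 is a perfect cube, so E-series; the 4-jet and mu = 6 give E_6.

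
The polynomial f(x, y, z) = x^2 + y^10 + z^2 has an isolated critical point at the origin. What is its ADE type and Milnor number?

Type A_{9}, Milnor number mu = 9.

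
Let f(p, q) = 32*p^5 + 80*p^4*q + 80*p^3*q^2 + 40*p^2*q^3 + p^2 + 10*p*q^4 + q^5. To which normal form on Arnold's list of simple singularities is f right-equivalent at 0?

A_4

The Hessian of f at 0 has rank 1. Corank 1: A-series; mu = 4 gives A_4.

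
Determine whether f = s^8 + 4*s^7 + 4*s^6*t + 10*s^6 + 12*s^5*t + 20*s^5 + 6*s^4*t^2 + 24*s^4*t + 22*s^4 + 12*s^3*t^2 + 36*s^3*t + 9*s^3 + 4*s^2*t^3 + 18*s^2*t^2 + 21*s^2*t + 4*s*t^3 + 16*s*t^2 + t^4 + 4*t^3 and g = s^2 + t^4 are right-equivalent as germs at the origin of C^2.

No.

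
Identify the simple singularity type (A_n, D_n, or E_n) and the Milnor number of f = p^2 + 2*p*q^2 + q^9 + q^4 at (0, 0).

Type A_{8}, Milnor number mu = 8.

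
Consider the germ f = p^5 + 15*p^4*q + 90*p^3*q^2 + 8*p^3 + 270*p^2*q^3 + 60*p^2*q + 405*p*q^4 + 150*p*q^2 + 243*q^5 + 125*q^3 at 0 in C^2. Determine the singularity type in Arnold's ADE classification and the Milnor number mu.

The Hessian of f at 0 has rank 0. Corank 2; j^3 = (2*p + 5*q)^3 is a perfect cube, so E-series; the 5-jet and mu = 8 give E_8.

Type E8, Milnor number mu = 8.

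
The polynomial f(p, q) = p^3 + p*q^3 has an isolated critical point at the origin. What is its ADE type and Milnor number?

Type E_7, Milnor number mu = 7.

The Hessian of f at 0 has rank 0. Corank 2; j^3 = p^3 is a perfect cube, so E-series; the 4-jet and mu = 7 give E_7.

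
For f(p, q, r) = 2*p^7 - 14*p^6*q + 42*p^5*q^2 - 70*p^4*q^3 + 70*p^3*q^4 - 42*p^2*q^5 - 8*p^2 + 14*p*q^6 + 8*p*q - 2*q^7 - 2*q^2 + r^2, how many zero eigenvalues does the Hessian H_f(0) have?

1

The Hessian at 0 is [[-16, 8, 0], [8, -4, 0], [0, 0, 2]] of rank 2; hence corank 1.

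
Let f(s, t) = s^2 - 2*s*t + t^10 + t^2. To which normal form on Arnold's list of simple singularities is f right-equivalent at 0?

The Hessian of f at 0 is [[2, -2], [-2, 2]] with rank 1, so corank 1. A Groebner basis of the Jacobian ideal J(f) in C{s,t} is {t^9, s - t}; counting standard monomials gives mu = 9. Corank 1: A-series; mu = 9 gives A_9.

A_9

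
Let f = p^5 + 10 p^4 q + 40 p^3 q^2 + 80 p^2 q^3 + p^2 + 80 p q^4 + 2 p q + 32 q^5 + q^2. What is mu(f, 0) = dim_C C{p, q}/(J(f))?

4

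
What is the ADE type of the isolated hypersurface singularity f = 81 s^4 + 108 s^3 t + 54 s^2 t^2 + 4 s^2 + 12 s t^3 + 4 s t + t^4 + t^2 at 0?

A_3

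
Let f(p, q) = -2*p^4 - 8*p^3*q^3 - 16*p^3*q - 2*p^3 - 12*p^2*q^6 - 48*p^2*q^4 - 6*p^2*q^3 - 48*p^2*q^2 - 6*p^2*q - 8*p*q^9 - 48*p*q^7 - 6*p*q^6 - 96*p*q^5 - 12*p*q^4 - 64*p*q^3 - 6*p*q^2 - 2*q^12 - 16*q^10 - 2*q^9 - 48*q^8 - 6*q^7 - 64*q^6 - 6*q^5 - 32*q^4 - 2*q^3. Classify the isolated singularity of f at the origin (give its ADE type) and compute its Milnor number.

The Hessian of f at 0 has rank 0. Corank 2; j^3 = -2*(p + q)^3 is a perfect cube, so E-series; the 4-jet and mu = 6 give E_6.

Type E_6, Milnor number mu = 6.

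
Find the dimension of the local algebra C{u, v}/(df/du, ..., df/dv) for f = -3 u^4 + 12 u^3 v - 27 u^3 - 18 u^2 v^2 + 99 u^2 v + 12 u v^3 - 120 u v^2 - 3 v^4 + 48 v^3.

5

The Hessian of f at 0 has rank 0. Corank 2; j^3 = -3*(u - v)*(3*u - 4*v)^2 has shape L^2 M (L != M), so D-series; mu = 5 gives D_5.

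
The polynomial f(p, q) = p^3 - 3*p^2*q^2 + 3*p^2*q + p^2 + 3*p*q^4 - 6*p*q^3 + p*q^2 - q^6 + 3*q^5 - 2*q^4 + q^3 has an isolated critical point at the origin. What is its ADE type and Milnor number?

Type A2, Milnor number mu = 2.

The Hessian of f at 0 has rank 1. Corank 1: A-series; mu = 2 gives A_2.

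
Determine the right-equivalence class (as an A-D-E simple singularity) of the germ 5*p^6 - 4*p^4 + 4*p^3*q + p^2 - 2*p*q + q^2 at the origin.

The Hessian of f at 0 has rank 1. Corank 1: A-series; mu = 5 gives A_5.

A_{5}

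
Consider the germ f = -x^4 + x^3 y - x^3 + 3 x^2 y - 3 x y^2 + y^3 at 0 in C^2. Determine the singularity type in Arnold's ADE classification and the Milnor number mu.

Type E_7, Milnor number mu = 7.

The Hessian of f at 0 is [[0, 0], [0, 0]] with rank 0, so corank 2. A Groebner basis of the Jacobian ideal J(f) in C{x,y} is {3*x^2 - 6*x*y + y^4 + y^3 + 3*y^2, x^3 + 3*x^2 - 6*x*y + 3*y^2, x^2*y + 3*x^2 - 6*x*y + 3*y^2, 2*x^2 + x*y^2 - 4*x*y - y^3/3 + 2*y^2}; counting standard monomials gives mu = 7. Corank 2; j^3 = -(x - y)^3 is a perfect cube, so E-series; the 4-jet and mu = 7 give E_7.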